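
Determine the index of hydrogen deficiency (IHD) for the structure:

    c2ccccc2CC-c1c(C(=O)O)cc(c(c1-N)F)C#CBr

11

Molecular formula from the SMILES: C17H13BrFNO2.
DoU = (2C + 2 + N − H − X)/2 = (2·17 + 2 + 1 − 13 − 2)/2 = 22/2 = 11.
(Structurally: 2 ring(s) + 9 π bond(s) = 11.)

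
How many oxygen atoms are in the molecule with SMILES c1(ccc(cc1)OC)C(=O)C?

2

The symbol for oxygen appears 2 times in the SMILES.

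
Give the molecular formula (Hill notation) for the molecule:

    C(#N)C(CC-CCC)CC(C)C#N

Heavy atoms from the SMILES: 11 C, 2 N.
Implicit hydrogens by atom environment:
  5 × C: 2 H each → 10
  2 × C: 3 H each → 6
  2 × C: 1 H each → 2
  2 × C: no H
  2 × N: no H
  Total hydrogens = 18.
Molecular formula: C11H18N2

C11H18N2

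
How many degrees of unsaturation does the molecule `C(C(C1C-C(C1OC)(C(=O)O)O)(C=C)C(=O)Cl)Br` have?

Molecular formula from the SMILES: C11H14BrClO5.
DoU = (2C + 2 + N − H − X)/2 = (2·11 + 2 + 0 − 14 − 2)/2 = 8/2 = 4.
(Structurally: 1 ring(s) + 3 π bond(s) = 4.)

4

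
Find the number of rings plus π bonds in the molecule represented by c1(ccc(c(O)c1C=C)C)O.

5

Molecular formula from the SMILES: C9H10O2.
DoU = (2C + 2 + N − H − X)/2 = (2·9 + 2 + 0 − 10 − 0)/2 = 10/2 = 5.
(Structurally: 1 ring(s) + 4 π bond(s) = 5.)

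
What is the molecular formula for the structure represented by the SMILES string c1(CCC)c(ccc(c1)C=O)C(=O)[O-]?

C11H11O3-

Heavy atoms from the SMILES: 11 C, 3 O.
Implicit hydrogens by atom environment:
  3 × C (aromatic): 1 H each → 3
  3 × C (aromatic): no H
  2 × C: 2 H each → 4
  2 × O: no H
  1 × C: 3 H
  1 × C: 1 H
  1 × C: no H
  1 × O (charge -1): no H
  Total hydrogens = 11.
Net charge -1.
Molecular formula: C11H11O3-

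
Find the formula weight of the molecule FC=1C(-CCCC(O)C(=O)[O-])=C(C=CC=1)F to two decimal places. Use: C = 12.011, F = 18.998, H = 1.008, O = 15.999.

Molecular formula: C11H11F2O3-.
M = 11×12.011 + 2×18.998 + 11×1.008 + 3×15.999 = 229.20 g/mol.

229.20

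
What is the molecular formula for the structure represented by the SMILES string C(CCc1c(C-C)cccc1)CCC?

Heavy atoms from the SMILES: 14 C.
Implicit hydrogens by atom environment:
  6 × C: 2 H each → 12
  4 × C (aromatic): 1 H each → 4
  2 × C: 3 H each → 6
  2 × C (aromatic): no H
  Total hydrogens = 22.
Molecular formula: C14H22

C14H22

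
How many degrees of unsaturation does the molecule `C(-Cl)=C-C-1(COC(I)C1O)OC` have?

Molecular formula from the SMILES: C7H10ClIO3.
DoU = (2C + 2 + N − H − X)/2 = (2·7 + 2 + 0 − 10 − 2)/2 = 4/2 = 2.
(Structurally: 1 ring(s) + 1 π bond(s) = 2.)

2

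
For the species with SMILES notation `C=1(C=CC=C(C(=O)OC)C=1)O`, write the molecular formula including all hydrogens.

C8H8O3

Heavy atoms from the SMILES: 8 C, 3 O.
Implicit hydrogens by atom environment:
  4 × C (aromatic): 1 H each → 4
  2 × C (aromatic): no H
  2 × O: no H
  1 × C: 3 H
  1 × C: no H
  1 × O: 1 H
  Total hydrogens = 8.
Molecular formula: C8H8O3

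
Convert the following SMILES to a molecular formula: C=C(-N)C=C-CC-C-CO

C8H15NO

Heavy atoms from the SMILES: 8 C, 1 N, 1 O.
Implicit hydrogens by atom environment:
  5 × C: 2 H each → 10
  2 × C: 1 H each → 2
  1 × C: no H
  1 × N: 2 H
  1 × O: 1 H
  Total hydrogens = 15.
Molecular formula: C8H15NO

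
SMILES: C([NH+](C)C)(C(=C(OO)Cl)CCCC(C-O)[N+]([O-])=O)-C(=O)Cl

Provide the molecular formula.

C11H19Cl2N2O6+

Heavy atoms from the SMILES: 11 C, 2 Cl, 2 N, 6 O.
Implicit hydrogens by atom environment:
  4 × C: 2 H each → 8
  3 × C: no H
  3 × O: no H
  2 × C: 3 H each → 6
  2 × C: 1 H each → 2
  2 × Cl: no H
  2 × O: 1 H each → 2
  1 × N (charge +1): 1 H
  1 × N (charge +1): no H
  1 × O (charge -1): no H
  Total hydrogens = 19.
Net charge +1.
Molecular formula: C11H19Cl2N2O6+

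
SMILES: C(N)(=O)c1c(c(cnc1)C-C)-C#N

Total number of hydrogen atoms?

Hydrogens are implicit in SMILES; fill each atom to its normal valence:
  3 × C (aromatic): no H
  2 × C (aromatic): 1 H each → 2
  2 × C: no H
  1 × C: 3 H
  1 × C: 2 H
  1 × N: 2 H
  1 × N (aromatic): no H
  1 × N: no H
  1 × O: no H
  Total hydrogens = 9.

9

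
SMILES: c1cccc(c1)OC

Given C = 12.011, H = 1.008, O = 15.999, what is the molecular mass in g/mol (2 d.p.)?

108.14

Molecular formula: C7H8O.
M = 7×12.011 + 8×1.008 + 1×15.999 = 108.14 g/mol.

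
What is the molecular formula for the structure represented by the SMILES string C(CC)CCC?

Heavy atoms from the SMILES: 6 C.
Implicit hydrogens by atom environment:
  4 × C: 2 H each → 8
  2 × C: 3 H each → 6
  Total hydrogens = 14.
Molecular formula: C6H14

C6H14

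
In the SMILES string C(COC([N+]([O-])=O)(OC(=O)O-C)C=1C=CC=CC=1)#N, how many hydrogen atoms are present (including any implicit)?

Hydrogens are implicit in SMILES; fill each atom to its normal valence:
  5 × C (aromatic): 1 H each → 5
  5 × O: no H
  3 × C: no H
  1 × C: 3 H
  1 × C: 2 H
  1 × C (aromatic): no H
  1 × N (charge +1): no H
  1 × N: no H
  1 × O (charge -1): no H
  Total hydrogens = 10.

10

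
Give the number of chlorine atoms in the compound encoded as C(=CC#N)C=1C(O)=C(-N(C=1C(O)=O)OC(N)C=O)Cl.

1

The symbol for chlorine appears 1 time in the SMILES.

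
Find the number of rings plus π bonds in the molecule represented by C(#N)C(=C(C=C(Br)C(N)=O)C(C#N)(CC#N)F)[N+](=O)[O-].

10

Molecular formula from the SMILES: C10H5BrFN5O3.
DoU = (2C + 2 + N − H − X)/2 = (2·10 + 2 + 5 − 5 − 2)/2 = 20/2 = 10.
(Structurally: 0 ring(s) + 10 π bond(s) = 10.)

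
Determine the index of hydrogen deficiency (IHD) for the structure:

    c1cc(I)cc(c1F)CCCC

4

Molecular formula from the SMILES: C10H12FI.
DoU = (2C + 2 + N − H − X)/2 = (2·10 + 2 + 0 − 12 − 2)/2 = 8/2 = 4.
(Structurally: 1 ring(s) + 3 π bond(s) = 4.)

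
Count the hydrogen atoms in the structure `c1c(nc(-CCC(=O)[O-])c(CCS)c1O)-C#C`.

12

Hydrogens are implicit in SMILES; fill each atom to its normal valence:
  4 × C: 2 H each → 8
  4 × C (aromatic): no H
  2 × C: no H
  1 × C (aromatic): 1 H
  1 × C: 1 H
  1 × N (aromatic): no H
  1 × O: 1 H
  1 × O: no H
  1 × O (charge -1): no H
  1 × S: 1 H
  Total hydrogens = 12.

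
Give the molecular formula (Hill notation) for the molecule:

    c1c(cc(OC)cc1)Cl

Heavy atoms from the SMILES: 7 C, 1 Cl, 1 O.
Implicit hydrogens by atom environment:
  4 × C (aromatic): 1 H each → 4
  2 × C (aromatic): no H
  1 × C: 3 H
  1 × Cl: no H
  1 × O: no H
  Total hydrogens = 7.
Molecular formula: C7H7ClO

C7H7ClO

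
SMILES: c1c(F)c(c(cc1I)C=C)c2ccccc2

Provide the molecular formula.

Heavy atoms from the SMILES: 14 C, 1 F, 1 I.
Implicit hydrogens by atom environment:
  7 × C (aromatic): 1 H each → 7
  5 × C (aromatic): no H
  1 × C: 2 H
  1 × C: 1 H
  1 × F: no H
  1 × I: no H
  Total hydrogens = 10.
Molecular formula: C14H10FI

C14H10FI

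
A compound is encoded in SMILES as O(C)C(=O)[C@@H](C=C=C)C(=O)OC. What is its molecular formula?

C8H10O4

Heavy atoms from the SMILES: 8 C, 4 O.
Implicit hydrogens by atom environment:
  4 × O: no H
  3 × C: no H
  2 × C: 3 H each → 6
  2 × C: 1 H each → 2
  1 × C: 2 H
  Total hydrogens = 10.
Molecular formula: C8H10O4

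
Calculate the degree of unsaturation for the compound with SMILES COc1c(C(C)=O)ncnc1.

5

Molecular formula from the SMILES: C7H8N2O2.
DoU = (2C + 2 + N − H − X)/2 = (2·7 + 2 + 2 − 8 − 0)/2 = 10/2 = 5.
(Structurally: 1 ring(s) + 4 π bond(s) = 5.)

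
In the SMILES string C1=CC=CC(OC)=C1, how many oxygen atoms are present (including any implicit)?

1

The symbol for oxygen appears 1 time in the SMILES.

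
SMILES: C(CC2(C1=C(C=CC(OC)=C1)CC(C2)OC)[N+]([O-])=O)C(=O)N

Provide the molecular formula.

C15H20N2O5

Heavy atoms from the SMILES: 15 C, 2 N, 5 O.
Implicit hydrogens by atom environment:
  4 × C: 2 H each → 8
  4 × O: no H
  3 × C (aromatic): 1 H each → 3
  3 × C (aromatic): no H
  2 × C: 3 H each → 6
  2 × C: no H
  1 × C: 1 H
  1 × N: 2 H
  1 × N (charge +1): no H
  1 × O (charge -1): no H
  Total hydrogens = 20.
Molecular formula: C15H20N2O5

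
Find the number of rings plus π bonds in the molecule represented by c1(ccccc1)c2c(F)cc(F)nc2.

8

Molecular formula from the SMILES: C11H7F2N.
DoU = (2C + 2 + N − H − X)/2 = (2·11 + 2 + 1 − 7 − 2)/2 = 16/2 = 8.
(Structurally: 2 ring(s) + 6 π bond(s) = 8.)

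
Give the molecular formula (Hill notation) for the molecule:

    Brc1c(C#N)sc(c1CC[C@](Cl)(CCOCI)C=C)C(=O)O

C14H14BrClINO3S

Heavy atoms from the SMILES: 1 Br, 14 C, 1 Cl, 1 I, 1 N, 3 O, 1 S.
Implicit hydrogens by atom environment:
  6 × C: 2 H each → 12
  4 × C (aromatic): no H
  3 × C: no H
  2 × O: no H
  1 × Br: no H
  1 × C: 1 H
  1 × Cl: no H
  1 × I: no H
  1 × N: no H
  1 × O: 1 H
  1 × S (aromatic): no H
  Total hydrogens = 14.
Molecular formula: C14H14BrClINO3S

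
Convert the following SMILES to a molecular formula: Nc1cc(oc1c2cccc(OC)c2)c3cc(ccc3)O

Heavy atoms from the SMILES: 17 C, 1 N, 3 O.
Implicit hydrogens by atom environment:
  9 × C (aromatic): 1 H each → 9
  7 × C (aromatic): no H
  1 × C: 3 H
  1 × N: 2 H
  1 × O: 1 H
  1 × O (aromatic): no H
  1 × O: no H
  Total hydrogens = 15.
Molecular formula: C17H15NO3

C17H15NO3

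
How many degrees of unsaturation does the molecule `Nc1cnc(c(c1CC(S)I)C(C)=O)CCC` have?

5

Molecular formula from the SMILES: C12H17IN2OS.
DoU = (2C + 2 + N − H − X)/2 = (2·12 + 2 + 2 − 17 − 1)/2 = 10/2 = 5.
(Structurally: 1 ring(s) + 4 π bond(s) = 5.)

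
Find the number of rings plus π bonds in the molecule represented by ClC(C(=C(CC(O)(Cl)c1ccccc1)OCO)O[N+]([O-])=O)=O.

7

Molecular formula from the SMILES: C12H11Cl2NO7.
DoU = (2C + 2 + N − H − X)/2 = (2·12 + 2 + 1 − 11 − 2)/2 = 14/2 = 7.
(Structurally: 1 ring(s) + 6 π bond(s) = 7.)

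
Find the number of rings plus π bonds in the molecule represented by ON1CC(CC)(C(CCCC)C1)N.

Molecular formula from the SMILES: C10H22N2O.
DoU = (2C + 2 + N − H − X)/2 = (2·10 + 2 + 2 − 22 − 0)/2 = 2/2 = 1.
(Structurally: 1 ring(s) + 0 π bond(s) = 1.)

1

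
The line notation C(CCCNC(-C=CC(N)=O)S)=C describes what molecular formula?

Heavy atoms from the SMILES: 9 C, 2 N, 1 O, 1 S.
Implicit hydrogens by atom environment:
  4 × C: 2 H each → 8
  4 × C: 1 H each → 4
  1 × C: no H
  1 × N: 2 H
  1 × N: 1 H
  1 × O: no H
  1 × S: 1 H
  Total hydrogens = 16.
Molecular formula: C9H16N2OS

C9H16N2OS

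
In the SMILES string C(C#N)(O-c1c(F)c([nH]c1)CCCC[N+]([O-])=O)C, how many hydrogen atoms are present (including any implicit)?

Hydrogens are implicit in SMILES; fill each atom to its normal valence:
  4 × C: 2 H each → 8
  3 × C (aromatic): no H
  2 × O: no H
  1 × C: 3 H
  1 × C (aromatic): 1 H
  1 × C: 1 H
  1 × C: no H
  1 × F: no H
  1 × N (aromatic): 1 H
  1 × N: no H
  1 × N (charge +1): no H
  1 × O (charge -1): no H
  Total hydrogens = 14.

14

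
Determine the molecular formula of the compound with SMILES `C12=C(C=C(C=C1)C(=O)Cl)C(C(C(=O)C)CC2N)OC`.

C14H16ClNO3

Heavy atoms from the SMILES: 14 C, 1 Cl, 1 N, 3 O.
Implicit hydrogens by atom environment:
  3 × C (aromatic): 1 H each → 3
  3 × C: 1 H each → 3
  3 × C (aromatic): no H
  3 × O: no H
  2 × C: 3 H each → 6
  2 × C: no H
  1 × C: 2 H
  1 × Cl: no H
  1 × N: 2 H
  Total hydrogens = 16.
Molecular formula: C14H16ClNO3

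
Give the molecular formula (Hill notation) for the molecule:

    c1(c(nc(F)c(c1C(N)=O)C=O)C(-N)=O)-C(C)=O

C10H8FN3O4

Heavy atoms from the SMILES: 10 C, 1 F, 3 N, 4 O.
Implicit hydrogens by atom environment:
  5 × C (aromatic): no H
  4 × O: no H
  3 × C: no H
  2 × N: 2 H each → 4
  1 × C: 3 H
  1 × C: 1 H
  1 × F: no H
  1 × N (aromatic): no H
  Total hydrogens = 8.
Molecular formula: C10H8FN3O4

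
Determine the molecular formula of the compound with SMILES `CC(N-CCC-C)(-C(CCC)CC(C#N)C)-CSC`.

C16H32N2S

Heavy atoms from the SMILES: 16 C, 2 N, 1 S.
Implicit hydrogens by atom environment:
  7 × C: 2 H each → 14
  5 × C: 3 H each → 15
  2 × C: 1 H each → 2
  2 × C: no H
  1 × N: 1 H
  1 × N: no H
  1 × S: no H
  Total hydrogens = 32.
Molecular formula: C16H32N2S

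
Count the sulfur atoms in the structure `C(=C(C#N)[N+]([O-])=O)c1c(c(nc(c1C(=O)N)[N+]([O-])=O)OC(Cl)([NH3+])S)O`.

1

The symbol for sulfur appears 1 time in the SMILES.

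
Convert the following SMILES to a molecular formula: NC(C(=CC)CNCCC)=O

Heavy atoms from the SMILES: 8 C, 2 N, 1 O.
Implicit hydrogens by atom environment:
  3 × C: 2 H each → 6
  2 × C: 3 H each → 6
  2 × C: no H
  1 × C: 1 H
  1 × N: 2 H
  1 × N: 1 H
  1 × O: no H
  Total hydrogens = 16.
Molecular formula: C8H16N2O

C8H16N2O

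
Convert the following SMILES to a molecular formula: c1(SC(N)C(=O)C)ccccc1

Heavy atoms from the SMILES: 9 C, 1 N, 1 O, 1 S.
Implicit hydrogens by atom environment:
  5 × C (aromatic): 1 H each → 5
  1 × C: 3 H
  1 × C: 1 H
  1 × C: no H
  1 × C (aromatic): no H
  1 × N: 2 H
  1 × O: no H
  1 × S: no H
  Total hydrogens = 11.
Molecular formula: C9H11NOS

C9H11NOS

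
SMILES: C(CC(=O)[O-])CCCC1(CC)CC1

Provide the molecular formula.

Heavy atoms from the SMILES: 11 C, 2 O.
Implicit hydrogens by atom environment:
  8 × C: 2 H each → 16
  2 × C: no H
  1 × C: 3 H
  1 × O: no H
  1 × O (charge -1): no H
  Total hydrogens = 19.
Net charge -1.
Molecular formula: C11H19O2-

C11H19O2-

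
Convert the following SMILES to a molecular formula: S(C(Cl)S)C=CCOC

C5H9ClOS2

Heavy atoms from the SMILES: 5 C, 1 Cl, 1 O, 2 S.
Implicit hydrogens by atom environment:
  3 × C: 1 H each → 3
  1 × C: 3 H
  1 × C: 2 H
  1 × Cl: no H
  1 × O: no H
  1 × S: 1 H
  1 × S: no H
  Total hydrogens = 9.
Molecular formula: C5H9ClOS2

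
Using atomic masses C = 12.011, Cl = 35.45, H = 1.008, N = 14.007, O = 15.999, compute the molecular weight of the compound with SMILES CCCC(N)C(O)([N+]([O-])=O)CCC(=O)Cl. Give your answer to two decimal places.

238.67

Molecular formula: C8H15ClN2O4.
M = 8×12.011 + 1×35.45 + 15×1.008 + 2×14.007 + 4×15.999 = 238.67 g/mol.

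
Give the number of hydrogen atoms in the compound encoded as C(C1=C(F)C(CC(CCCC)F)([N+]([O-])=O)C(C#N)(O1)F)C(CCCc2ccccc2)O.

Hydrogens are implicit in SMILES; fill each atom to its normal valence:
  8 × C: 2 H each → 16
  5 × C (aromatic): 1 H each → 5
  5 × C: no H
  3 × F: no H
  2 × C: 1 H each → 2
  2 × O: no H
  1 × C: 3 H
  1 × C (aromatic): no H
  1 × N (charge +1): no H
  1 × N: no H
  1 × O: 1 H
  1 × O (charge -1): no H
  Total hydrogens = 27.

27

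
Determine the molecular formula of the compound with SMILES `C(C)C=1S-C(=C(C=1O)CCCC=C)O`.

Heavy atoms from the SMILES: 11 C, 2 O, 1 S.
Implicit hydrogens by atom environment:
  5 × C: 2 H each → 10
  4 × C (aromatic): no H
  2 × O: 1 H each → 2
  1 × C: 3 H
  1 × C: 1 H
  1 × S (aromatic): no H
  Total hydrogens = 16.
Molecular formula: C11H16O2S

C11H16O2S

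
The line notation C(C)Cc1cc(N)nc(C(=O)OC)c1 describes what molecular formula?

Heavy atoms from the SMILES: 10 C, 2 N, 2 O.
Implicit hydrogens by atom environment:
  3 × C (aromatic): no H
  2 × C: 3 H each → 6
  2 × C: 2 H each → 4
  2 × C (aromatic): 1 H each → 2
  2 × O: no H
  1 × C: no H
  1 × N: 2 H
  1 × N (aromatic): no H
  Total hydrogens = 14.
Molecular formula: C10H14N2O2

C10H14N2O2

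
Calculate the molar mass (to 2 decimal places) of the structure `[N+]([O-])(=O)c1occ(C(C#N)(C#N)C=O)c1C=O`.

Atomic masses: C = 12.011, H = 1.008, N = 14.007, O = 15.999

Molecular formula: C9H3N3O5.
M = 9×12.011 + 3×1.008 + 3×14.007 + 5×15.999 = 233.14 g/mol.

233.14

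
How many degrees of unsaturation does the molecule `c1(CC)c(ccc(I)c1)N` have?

Molecular formula from the SMILES: C8H10IN.
DoU = (2C + 2 + N − H − X)/2 = (2·8 + 2 + 1 − 10 − 1)/2 = 8/2 = 4.
(Structurally: 1 ring(s) + 3 π bond(s) = 4.)

4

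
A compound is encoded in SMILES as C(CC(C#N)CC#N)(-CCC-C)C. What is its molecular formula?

C11H18N2

Heavy atoms from the SMILES: 11 C, 2 N.
Implicit hydrogens by atom environment:
  5 × C: 2 H each → 10
  2 × C: 3 H each → 6
  2 × C: 1 H each → 2
  2 × C: no H
  2 × N: no H
  Total hydrogens = 18.
Molecular formula: C11H18N2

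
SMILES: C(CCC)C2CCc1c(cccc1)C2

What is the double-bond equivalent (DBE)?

Molecular formula from the SMILES: C14H20.
DoU = (2C + 2 + N − H − X)/2 = (2·14 + 2 + 0 − 20 − 0)/2 = 10/2 = 5.
(Structurally: 2 ring(s) + 3 π bond(s) = 5.)

5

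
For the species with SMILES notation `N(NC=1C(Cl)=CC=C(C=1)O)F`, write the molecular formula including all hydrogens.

Heavy atoms from the SMILES: 6 C, 1 Cl, 1 F, 2 N, 1 O.
Implicit hydrogens by atom environment:
  3 × C (aromatic): 1 H each → 3
  3 × C (aromatic): no H
  2 × N: 1 H each → 2
  1 × Cl: no H
  1 × F: no H
  1 × O: 1 H
  Total hydrogens = 6.
Molecular formula: C6H6ClFN2O

C6H6ClFN2O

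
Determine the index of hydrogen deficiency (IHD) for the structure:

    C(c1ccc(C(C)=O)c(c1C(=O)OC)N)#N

8

Molecular formula from the SMILES: C11H10N2O3.
DoU = (2C + 2 + N − H − X)/2 = (2·11 + 2 + 2 − 10 − 0)/2 = 16/2 = 8.
(Structurally: 1 ring(s) + 7 π bond(s) = 8.)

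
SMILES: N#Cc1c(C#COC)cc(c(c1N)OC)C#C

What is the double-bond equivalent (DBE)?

Molecular formula from the SMILES: C13H10N2O2.
DoU = (2C + 2 + N − H − X)/2 = (2·13 + 2 + 2 − 10 − 0)/2 = 20/2 = 10.
(Structurally: 1 ring(s) + 9 π bond(s) = 10.)

10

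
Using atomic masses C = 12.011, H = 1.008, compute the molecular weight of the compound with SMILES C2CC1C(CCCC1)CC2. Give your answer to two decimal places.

138.25

Molecular formula: C10H18.
M = 10×12.011 + 18×1.008 = 138.25 g/mol.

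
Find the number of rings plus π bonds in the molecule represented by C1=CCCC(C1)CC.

Molecular formula from the SMILES: C8H14.
DoU = (2C + 2 + N − H − X)/2 = (2·8 + 2 + 0 − 14 − 0)/2 = 4/2 = 2.
(Structurally: 1 ring(s) + 1 π bond(s) = 2.)

2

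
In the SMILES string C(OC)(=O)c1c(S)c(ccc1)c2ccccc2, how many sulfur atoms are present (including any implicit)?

1

The symbol for sulfur appears 1 time in the SMILES.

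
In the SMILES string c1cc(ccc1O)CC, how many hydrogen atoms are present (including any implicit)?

Hydrogens are implicit in SMILES; fill each atom to its normal valence:
  4 × C (aromatic): 1 H each → 4
  2 × C (aromatic): no H
  1 × C: 3 H
  1 × C: 2 H
  1 × O: 1 H
  Total hydrogens = 10.

10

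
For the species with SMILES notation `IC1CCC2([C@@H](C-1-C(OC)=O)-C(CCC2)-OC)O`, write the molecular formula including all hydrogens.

Heavy atoms from the SMILES: 13 C, 1 I, 4 O.
Implicit hydrogens by atom environment:
  5 × C: 2 H each → 10
  4 × C: 1 H each → 4
  3 × O: no H
  2 × C: 3 H each → 6
  2 × C: no H
  1 × I: no H
  1 × O: 1 H
  Total hydrogens = 21.
Molecular formula: C13H21IO4

C13H21IO4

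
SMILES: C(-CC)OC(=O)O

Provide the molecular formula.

C4H8O3

Heavy atoms from the SMILES: 4 C, 3 O.
Implicit hydrogens by atom environment:
  2 × C: 2 H each → 4
  2 × O: no H
  1 × C: 3 H
  1 × C: no H
  1 × O: 1 H
  Total hydrogens = 8.
Molecular formula: C4H8O3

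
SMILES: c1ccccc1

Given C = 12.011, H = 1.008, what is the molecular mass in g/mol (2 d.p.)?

78.11

Molecular formula: C6H6.
M = 6×12.011 + 6×1.008 = 78.11 g/mol.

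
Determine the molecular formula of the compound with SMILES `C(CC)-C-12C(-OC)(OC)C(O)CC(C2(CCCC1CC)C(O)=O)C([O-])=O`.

Heavy atoms from the SMILES: 19 C, 7 O.
Implicit hydrogens by atom environment:
  7 × C: 2 H each → 14
  5 × C: no H
  4 × C: 3 H each → 12
  4 × O: no H
  3 × C: 1 H each → 3
  2 × O: 1 H each → 2
  1 × O (charge -1): no H
  Total hydrogens = 31.
Net charge -1.
Molecular formula: C19H31O7-

C19H31O7-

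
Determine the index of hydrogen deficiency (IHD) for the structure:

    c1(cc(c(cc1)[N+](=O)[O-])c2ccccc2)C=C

10

Molecular formula from the SMILES: C14H11NO2.
DoU = (2C + 2 + N − H − X)/2 = (2·14 + 2 + 1 − 11 − 0)/2 = 20/2 = 10.
(Structurally: 2 ring(s) + 8 π bond(s) = 10.)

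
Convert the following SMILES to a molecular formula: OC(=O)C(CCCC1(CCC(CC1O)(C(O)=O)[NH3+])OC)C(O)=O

Heavy atoms from the SMILES: 14 C, 1 N, 8 O.
Implicit hydrogens by atom environment:
  6 × C: 2 H each → 12
  5 × C: no H
  4 × O: 1 H each → 4
  4 × O: no H
  2 × C: 1 H each → 2
  1 × C: 3 H
  1 × N (charge +1): 3 H
  Total hydrogens = 24.
Net charge +1.
Molecular formula: C14H24NO8+

C14H24NO8+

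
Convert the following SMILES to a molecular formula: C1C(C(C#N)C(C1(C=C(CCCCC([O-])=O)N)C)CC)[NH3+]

C16H27N3O2

Heavy atoms from the SMILES: 16 C, 3 N, 2 O.
Implicit hydrogens by atom environment:
  6 × C: 2 H each → 12
  4 × C: 1 H each → 4
  4 × C: no H
  2 × C: 3 H each → 6
  1 × N (charge +1): 3 H
  1 × N: 2 H
  1 × N: no H
  1 × O: no H
  1 × O (charge -1): no H
  Total hydrogens = 27.
Molecular formula: C16H27N3O2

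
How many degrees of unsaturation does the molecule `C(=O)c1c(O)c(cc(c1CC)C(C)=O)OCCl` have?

Molecular formula from the SMILES: C12H13ClO4.
DoU = (2C + 2 + N − H − X)/2 = (2·12 + 2 + 0 − 13 − 1)/2 = 12/2 = 6.
(Structurally: 1 ring(s) + 5 π bond(s) = 6.)

6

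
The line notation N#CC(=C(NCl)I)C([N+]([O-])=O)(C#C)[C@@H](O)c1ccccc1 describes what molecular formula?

Heavy atoms from the SMILES: 13 C, 1 Cl, 1 I, 3 N, 3 O.
Implicit hydrogens by atom environment:
  5 × C (aromatic): 1 H each → 5
  5 × C: no H
  2 × C: 1 H each → 2
  1 × C (aromatic): no H
  1 × Cl: no H
  1 × I: no H
  1 × N: 1 H
  1 × N: no H
  1 × N (charge +1): no H
  1 × O: 1 H
  1 × O: no H
  1 × O (charge -1): no H
  Total hydrogens = 9.
Molecular formula: C13H9ClIN3O3

C13H9ClIN3O3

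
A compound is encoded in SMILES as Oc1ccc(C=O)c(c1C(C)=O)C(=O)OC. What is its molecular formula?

C11H10O5

Heavy atoms from the SMILES: 11 C, 5 O.
Implicit hydrogens by atom environment:
  4 × C (aromatic): no H
  4 × O: no H
  2 × C: 3 H each → 6
  2 × C (aromatic): 1 H each → 2
  2 × C: no H
  1 × C: 1 H
  1 × O: 1 H
  Total hydrogens = 10.
Molecular formula: C11H10O5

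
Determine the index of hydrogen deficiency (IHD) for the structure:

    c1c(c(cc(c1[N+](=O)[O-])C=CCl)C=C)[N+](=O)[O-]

8

Molecular formula from the SMILES: C10H7ClN2O4.
DoU = (2C + 2 + N − H − X)/2 = (2·10 + 2 + 2 − 7 − 1)/2 = 16/2 = 8.
(Structurally: 1 ring(s) + 7 π bond(s) = 8.)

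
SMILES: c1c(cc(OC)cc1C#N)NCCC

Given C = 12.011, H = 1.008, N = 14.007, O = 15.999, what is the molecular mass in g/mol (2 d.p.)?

Molecular formula: C11H14N2O.
M = 11×12.011 + 14×1.008 + 2×14.007 + 1×15.999 = 190.25 g/mol.

190.25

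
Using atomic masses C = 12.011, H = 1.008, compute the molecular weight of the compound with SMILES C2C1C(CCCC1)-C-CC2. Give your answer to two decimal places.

138.25

Molecular formula: C10H18.
M = 10×12.011 + 18×1.008 = 138.25 g/mol.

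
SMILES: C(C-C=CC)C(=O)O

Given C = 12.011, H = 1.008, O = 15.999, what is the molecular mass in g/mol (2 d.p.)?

Molecular formula: C6H10O2.
M = 6×12.011 + 10×1.008 + 2×15.999 = 114.14 g/mol.

114.14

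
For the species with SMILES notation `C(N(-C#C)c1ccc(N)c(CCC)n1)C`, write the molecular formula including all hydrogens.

C12H17N3

Heavy atoms from the SMILES: 12 C, 3 N.
Implicit hydrogens by atom environment:
  3 × C: 2 H each → 6
  3 × C (aromatic): no H
  2 × C: 3 H each → 6
  2 × C (aromatic): 1 H each → 2
  1 × C: 1 H
  1 × C: no H
  1 × N: 2 H
  1 × N (aromatic): no H
  1 × N: no H
  Total hydrogens = 17.
Molecular formula: C12H17N3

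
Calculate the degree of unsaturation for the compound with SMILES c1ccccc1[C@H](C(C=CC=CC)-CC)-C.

6

Molecular formula from the SMILES: C16H22.
DoU = (2C + 2 + N − H − X)/2 = (2·16 + 2 + 0 − 22 − 0)/2 = 12/2 = 6.
(Structurally: 1 ring(s) + 5 π bond(s) = 6.)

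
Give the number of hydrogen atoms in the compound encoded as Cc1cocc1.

6

Hydrogens are implicit in SMILES; fill each atom to its normal valence:
  3 × C (aromatic): 1 H each → 3
  1 × C: 3 H
  1 × C (aromatic): no H
  1 × O (aromatic): no H
  Total hydrogens = 6.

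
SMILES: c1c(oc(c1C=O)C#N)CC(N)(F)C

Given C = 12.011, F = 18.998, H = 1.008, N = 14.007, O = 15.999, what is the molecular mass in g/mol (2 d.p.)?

Molecular formula: C9H9FN2O2.
M = 9×12.011 + 1×18.998 + 9×1.008 + 2×14.007 + 2×15.999 = 196.18 g/mol.

196.18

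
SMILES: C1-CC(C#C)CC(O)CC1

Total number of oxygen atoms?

1

The symbol for oxygen appears 1 time in the SMILES.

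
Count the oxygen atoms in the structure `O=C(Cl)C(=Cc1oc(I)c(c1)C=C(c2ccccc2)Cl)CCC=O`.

3

The symbol for oxygen appears 3 times in the SMILES.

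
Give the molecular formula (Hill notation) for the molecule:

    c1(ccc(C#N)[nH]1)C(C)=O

C7H6N2O

Heavy atoms from the SMILES: 7 C, 2 N, 1 O.
Implicit hydrogens by atom environment:
  2 × C (aromatic): 1 H each → 2
  2 × C (aromatic): no H
  2 × C: no H
  1 × C: 3 H
  1 × N (aromatic): 1 H
  1 × N: no H
  1 × O: no H
  Total hydrogens = 6.
Molecular formula: C7H6N2O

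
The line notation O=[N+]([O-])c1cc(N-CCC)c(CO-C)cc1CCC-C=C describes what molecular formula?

Heavy atoms from the SMILES: 16 C, 2 N, 3 O.
Implicit hydrogens by atom environment:
  7 × C: 2 H each → 14
  4 × C (aromatic): no H
  2 × C: 3 H each → 6
  2 × C (aromatic): 1 H each → 2
  2 × O: no H
  1 × C: 1 H
  1 × N: 1 H
  1 × N (charge +1): no H
  1 × O (charge -1): no H
  Total hydrogens = 24.
Molecular formula: C16H24N2O3

C16H24N2O3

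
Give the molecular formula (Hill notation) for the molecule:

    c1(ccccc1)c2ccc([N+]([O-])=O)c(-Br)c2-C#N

Heavy atoms from the SMILES: 1 Br, 13 C, 2 N, 2 O.
Implicit hydrogens by atom environment:
  7 × C (aromatic): 1 H each → 7
  5 × C (aromatic): no H
  1 × Br: no H
  1 × C: no H
  1 × N: no H
  1 × N (charge +1): no H
  1 × O: no H
  1 × O (charge -1): no H
  Total hydrogens = 7.
Molecular formula: C13H7BrN2O2

C13H7BrN2O2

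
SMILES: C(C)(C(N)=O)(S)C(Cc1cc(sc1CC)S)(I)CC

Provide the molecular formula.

C13H20INOS3

Heavy atoms from the SMILES: 13 C, 1 I, 1 N, 1 O, 3 S.
Implicit hydrogens by atom environment:
  3 × C: 3 H each → 9
  3 × C: 2 H each → 6
  3 × C (aromatic): no H
  3 × C: no H
  2 × S: 1 H each → 2
  1 × C (aromatic): 1 H
  1 × I: no H
  1 × N: 2 H
  1 × O: no H
  1 × S (aromatic): no H
  Total hydrogens = 20.
Molecular formula: C13H20INOS3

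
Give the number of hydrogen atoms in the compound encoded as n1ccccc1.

Hydrogens are implicit in SMILES; fill each atom to its normal valence:
  5 × C (aromatic): 1 H each → 5
  1 × N (aromatic): no H
  Total hydrogens = 5.

5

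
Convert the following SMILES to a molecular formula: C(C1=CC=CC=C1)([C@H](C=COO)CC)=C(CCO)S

Heavy atoms from the SMILES: 15 C, 3 O, 1 S.
Implicit hydrogens by atom environment:
  5 × C (aromatic): 1 H each → 5
  3 × C: 2 H each → 6
  3 × C: 1 H each → 3
  2 × C: no H
  2 × O: 1 H each → 2
  1 × C: 3 H
  1 × C (aromatic): no H
  1 × O: no H
  1 × S: 1 H
  Total hydrogens = 20.
Molecular formula: C15H20O3S

C15H20O3S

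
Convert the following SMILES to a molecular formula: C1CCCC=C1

Heavy atoms from the SMILES: 6 C.
Implicit hydrogens by atom environment:
  4 × C: 2 H each → 8
  2 × C: 1 H each → 2
  Total hydrogens = 10.
Molecular formula: C6H10

C6H10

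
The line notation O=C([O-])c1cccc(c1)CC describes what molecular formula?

C9H9O2-

Heavy atoms from the SMILES: 9 C, 2 O.
Implicit hydrogens by atom environment:
  4 × C (aromatic): 1 H each → 4
  2 × C (aromatic): no H
  1 × C: 3 H
  1 × C: 2 H
  1 × C: no H
  1 × O: no H
  1 × O (charge -1): no H
  Total hydrogens = 9.
Net charge -1.
Molecular formula: C9H9O2-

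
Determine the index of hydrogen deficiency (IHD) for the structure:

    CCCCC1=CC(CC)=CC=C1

Molecular formula from the SMILES: C12H18.
DoU = (2C + 2 + N − H − X)/2 = (2·12 + 2 + 0 − 18 − 0)/2 = 8/2 = 4.
(Structurally: 1 ring(s) + 3 π bond(s) = 4.)

4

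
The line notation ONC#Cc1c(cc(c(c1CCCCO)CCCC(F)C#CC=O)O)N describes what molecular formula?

Heavy atoms from the SMILES: 19 C, 1 F, 2 N, 4 O.
Implicit hydrogens by atom environment:
  7 × C: 2 H each → 14
  5 × C (aromatic): no H
  4 × C: no H
  3 × O: 1 H each → 3
  2 × C: 1 H each → 2
  1 × C (aromatic): 1 H
  1 × F: no H
  1 × N: 2 H
  1 × N: 1 H
  1 × O: no H
  Total hydrogens = 23.
Molecular formula: C19H23FN2O4

C19H23FN2O4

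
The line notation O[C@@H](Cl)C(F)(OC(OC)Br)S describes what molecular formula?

Heavy atoms from the SMILES: 1 Br, 4 C, 1 Cl, 1 F, 3 O, 1 S.
Implicit hydrogens by atom environment:
  2 × C: 1 H each → 2
  2 × O: no H
  1 × Br: no H
  1 × C: 3 H
  1 × C: no H
  1 × Cl: no H
  1 × F: no H
  1 × O: 1 H
  1 × S: 1 H
  Total hydrogens = 7.
Molecular formula: C4H7BrClFO3S

C4H7BrClFO3S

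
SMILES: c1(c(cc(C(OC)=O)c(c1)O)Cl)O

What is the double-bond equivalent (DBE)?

Molecular formula from the SMILES: C8H7ClO4.
DoU = (2C + 2 + N − H − X)/2 = (2·8 + 2 + 0 − 7 − 1)/2 = 10/2 = 5.
(Structurally: 1 ring(s) + 4 π bond(s) = 5.)

5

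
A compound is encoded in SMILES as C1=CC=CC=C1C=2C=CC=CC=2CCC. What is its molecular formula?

C15H16

Heavy atoms from the SMILES: 15 C.
Implicit hydrogens by atom environment:
  9 × C (aromatic): 1 H each → 9
  3 × C (aromatic): no H
  2 × C: 2 H each → 4
  1 × C: 3 H
  Total hydrogens = 16.
Molecular formula: C15H16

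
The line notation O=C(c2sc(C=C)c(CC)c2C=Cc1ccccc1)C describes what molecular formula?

C18H18OS

Heavy atoms from the SMILES: 18 C, 1 O, 1 S.
Implicit hydrogens by atom environment:
  5 × C (aromatic): 1 H each → 5
  5 × C (aromatic): no H
  3 × C: 1 H each → 3
  2 × C: 3 H each → 6
  2 × C: 2 H each → 4
  1 × C: no H
  1 × O: no H
  1 × S (aromatic): no H
  Total hydrogens = 18.
Molecular formula: C18H18OS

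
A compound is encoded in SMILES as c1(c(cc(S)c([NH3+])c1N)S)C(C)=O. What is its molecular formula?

Heavy atoms from the SMILES: 8 C, 2 N, 1 O, 2 S.
Implicit hydrogens by atom environment:
  5 × C (aromatic): no H
  2 × S: 1 H each → 2
  1 × C: 3 H
  1 × C (aromatic): 1 H
  1 × C: no H
  1 × N (charge +1): 3 H
  1 × N: 2 H
  1 × O: no H
  Total hydrogens = 11.
Net charge +1.
Molecular formula: C8H11N2OS2+

C8H11N2OS2+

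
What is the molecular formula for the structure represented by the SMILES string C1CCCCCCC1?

C8H16

Heavy atoms from the SMILES: 8 C.
Implicit hydrogens by atom environment:
  8 × C: 2 H each → 16
  Total hydrogens = 16.
Molecular formula: C8H16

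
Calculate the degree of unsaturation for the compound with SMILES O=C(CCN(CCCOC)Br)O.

Molecular formula from the SMILES: C7H14BrNO3.
DoU = (2C + 2 + N − H − X)/2 = (2·7 + 2 + 1 − 14 − 1)/2 = 2/2 = 1.
(Structurally: 0 ring(s) + 1 π bond(s) = 1.)

1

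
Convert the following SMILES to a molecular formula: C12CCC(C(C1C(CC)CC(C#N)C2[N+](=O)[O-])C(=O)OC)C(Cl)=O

C16H21ClN2O5

Heavy atoms from the SMILES: 16 C, 1 Cl, 2 N, 5 O.
Implicit hydrogens by atom environment:
  7 × C: 1 H each → 7
  4 × C: 2 H each → 8
  4 × O: no H
  3 × C: no H
  2 × C: 3 H each → 6
  1 × Cl: no H
  1 × N (charge +1): no H
  1 × N: no H
  1 × O (charge -1): no H
  Total hydrogens = 21.
Molecular formula: C16H21ClN2O5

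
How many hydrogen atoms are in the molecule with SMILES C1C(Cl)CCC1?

9

Hydrogens are implicit in SMILES; fill each atom to its normal valence:
  4 × C: 2 H each → 8
  1 × C: 1 H
  1 × Cl: no H
  Total hydrogens = 9.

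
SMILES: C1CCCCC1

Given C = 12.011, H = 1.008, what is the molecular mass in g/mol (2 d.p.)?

Molecular formula: C6H12.
M = 6×12.011 + 12×1.008 = 84.16 g/mol.

84.16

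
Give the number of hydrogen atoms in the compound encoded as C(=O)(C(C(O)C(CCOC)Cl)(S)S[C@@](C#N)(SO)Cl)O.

13

Hydrogens are implicit in SMILES; fill each atom to its normal valence:
  4 × C: no H
  3 × O: 1 H each → 3
  2 × C: 2 H each → 4
  2 × C: 1 H each → 2
  2 × Cl: no H
  2 × O: no H
  2 × S: no H
  1 × C: 3 H
  1 × N: no H
  1 × S: 1 H
  Total hydrogens = 13.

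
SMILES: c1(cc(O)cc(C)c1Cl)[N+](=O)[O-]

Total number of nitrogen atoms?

The symbol for nitrogen appears 1 time in the SMILES.

1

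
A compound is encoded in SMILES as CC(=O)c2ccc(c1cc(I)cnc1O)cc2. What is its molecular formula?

C13H10INO2

Heavy atoms from the SMILES: 13 C, 1 I, 1 N, 2 O.
Implicit hydrogens by atom environment:
  6 × C (aromatic): 1 H each → 6
  5 × C (aromatic): no H
  1 × C: 3 H
  1 × C: no H
  1 × I: no H
  1 × N (aromatic): no H
  1 × O: 1 H
  1 × O: no H
  Total hydrogens = 10.
Molecular formula: C13H10INO2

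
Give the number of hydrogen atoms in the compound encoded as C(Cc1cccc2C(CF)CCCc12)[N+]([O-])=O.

16

Hydrogens are implicit in SMILES; fill each atom to its normal valence:
  6 × C: 2 H each → 12
  3 × C (aromatic): 1 H each → 3
  3 × C (aromatic): no H
  1 × C: 1 H
  1 × F: no H
  1 × N (charge +1): no H
  1 × O: no H
  1 × O (charge -1): no H
  Total hydrogens = 16.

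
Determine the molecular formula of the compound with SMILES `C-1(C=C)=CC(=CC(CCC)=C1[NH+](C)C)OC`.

C14H22NO+

Heavy atoms from the SMILES: 14 C, 1 N, 1 O.
Implicit hydrogens by atom environment:
  4 × C: 3 H each → 12
  4 × C (aromatic): no H
  3 × C: 2 H each → 6
  2 × C (aromatic): 1 H each → 2
  1 × C: 1 H
  1 × N (charge +1): 1 H
  1 × O: no H
  Total hydrogens = 22.
Net charge +1.
Molecular formula: C14H22NO+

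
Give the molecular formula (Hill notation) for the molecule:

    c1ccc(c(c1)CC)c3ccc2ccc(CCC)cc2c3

Heavy atoms from the SMILES: 21 C.
Implicit hydrogens by atom environment:
  10 × C (aromatic): 1 H each → 10
  6 × C (aromatic): no H
  3 × C: 2 H each → 6
  2 × C: 3 H each → 6
  Total hydrogens = 22.
Molecular formula: C21H22

C21H22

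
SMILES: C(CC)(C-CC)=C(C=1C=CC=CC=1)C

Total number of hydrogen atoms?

Hydrogens are implicit in SMILES; fill each atom to its normal valence:
  5 × C (aromatic): 1 H each → 5
  3 × C: 3 H each → 9
  3 × C: 2 H each → 6
  2 × C: no H
  1 × C (aromatic): no H
  Total hydrogens = 20.

20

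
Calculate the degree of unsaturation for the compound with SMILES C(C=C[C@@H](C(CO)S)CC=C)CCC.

Molecular formula from the SMILES: C12H22OS.
DoU = (2C + 2 + N − H − X)/2 = (2·12 + 2 + 0 − 22 − 0)/2 = 4/2 = 2.
(Structurally: 0 ring(s) + 2 π bond(s) = 2.)

2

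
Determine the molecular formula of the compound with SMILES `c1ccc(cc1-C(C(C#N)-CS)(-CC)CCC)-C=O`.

Heavy atoms from the SMILES: 16 C, 1 N, 1 O, 1 S.
Implicit hydrogens by atom environment:
  4 × C: 2 H each → 8
  4 × C (aromatic): 1 H each → 4
  2 × C: 3 H each → 6
  2 × C: 1 H each → 2
  2 × C: no H
  2 × C (aromatic): no H
  1 × N: no H
  1 × O: no H
  1 × S: 1 H
  Total hydrogens = 21.
Molecular formula: C16H21NOS

C16H21NOS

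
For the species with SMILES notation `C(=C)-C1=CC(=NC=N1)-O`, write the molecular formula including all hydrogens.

C6H6N2O

Heavy atoms from the SMILES: 6 C, 2 N, 1 O.
Implicit hydrogens by atom environment:
  2 × C (aromatic): 1 H each → 2
  2 × C (aromatic): no H
  2 × N (aromatic): no H
  1 × C: 2 H
  1 × C: 1 H
  1 × O: 1 H
  Total hydrogens = 6.
Molecular formula: C6H6N2O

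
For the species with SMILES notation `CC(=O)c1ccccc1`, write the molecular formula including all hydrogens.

C8H8O

Heavy atoms from the SMILES: 8 C, 1 O.
Implicit hydrogens by atom environment:
  5 × C (aromatic): 1 H each → 5
  1 × C: 3 H
  1 × C (aromatic): no H
  1 × C: no H
  1 × O: no H
  Total hydrogens = 8.
Molecular formula: C8H8O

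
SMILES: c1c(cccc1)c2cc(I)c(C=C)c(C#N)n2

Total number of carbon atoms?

14

The symbol for carbon appears 14 times in the SMILES. Lowercase c denotes aromatic carbon and counts toward C.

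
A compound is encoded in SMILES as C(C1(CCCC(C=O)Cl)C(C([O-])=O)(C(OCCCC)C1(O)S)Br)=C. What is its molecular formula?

C16H23BrClO5S-

Heavy atoms from the SMILES: 1 Br, 16 C, 1 Cl, 5 O, 1 S.
Implicit hydrogens by atom environment:
  7 × C: 2 H each → 14
  4 × C: 1 H each → 4
  4 × C: no H
  3 × O: no H
  1 × Br: no H
  1 × C: 3 H
  1 × Cl: no H
  1 × O: 1 H
  1 × O (charge -1): no H
  1 × S: 1 H
  Total hydrogens = 23.
Net charge -1.
Molecular formula: C16H23BrClO5S-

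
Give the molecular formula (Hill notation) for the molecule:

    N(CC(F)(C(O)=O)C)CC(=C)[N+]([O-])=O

C7H11FN2O4

Heavy atoms from the SMILES: 7 C, 1 F, 2 N, 4 O.
Implicit hydrogens by atom environment:
  3 × C: 2 H each → 6
  3 × C: no H
  2 × O: no H
  1 × C: 3 H
  1 × F: no H
  1 × N: 1 H
  1 × N (charge +1): no H
  1 × O: 1 H
  1 × O (charge -1): no H
  Total hydrogens = 11.
Molecular formula: C7H11FN2O4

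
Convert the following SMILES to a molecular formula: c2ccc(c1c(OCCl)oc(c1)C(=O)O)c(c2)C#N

Heavy atoms from the SMILES: 13 C, 1 Cl, 1 N, 4 O.
Implicit hydrogens by atom environment:
  5 × C (aromatic): 1 H each → 5
  5 × C (aromatic): no H
  2 × C: no H
  2 × O: no H
  1 × C: 2 H
  1 × Cl: no H
  1 × N: no H
  1 × O: 1 H
  1 × O (aromatic): no H
  Total hydrogens = 8.
Molecular formula: C13H8ClNO4

C13H8ClNO4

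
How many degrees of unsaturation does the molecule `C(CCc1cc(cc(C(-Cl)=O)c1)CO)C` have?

5

Molecular formula from the SMILES: C12H15ClO2.
DoU = (2C + 2 + N − H − X)/2 = (2·12 + 2 + 0 − 15 − 1)/2 = 10/2 = 5.
(Structurally: 1 ring(s) + 4 π bond(s) = 5.)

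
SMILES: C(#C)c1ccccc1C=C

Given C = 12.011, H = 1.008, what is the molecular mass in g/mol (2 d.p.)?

Molecular formula: C10H8.
M = 10×12.011 + 8×1.008 = 128.17 g/mol.

128.17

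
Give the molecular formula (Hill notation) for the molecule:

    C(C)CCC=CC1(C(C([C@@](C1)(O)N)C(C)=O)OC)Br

Heavy atoms from the SMILES: 1 Br, 14 C, 1 N, 3 O.
Implicit hydrogens by atom environment:
  4 × C: 2 H each → 8
  4 × C: 1 H each → 4
  3 × C: 3 H each → 9
  3 × C: no H
  2 × O: no H
  1 × Br: no H
  1 × N: 2 H
  1 × O: 1 H
  Total hydrogens = 24.
Molecular formula: C14H24BrNO3

C14H24BrNO3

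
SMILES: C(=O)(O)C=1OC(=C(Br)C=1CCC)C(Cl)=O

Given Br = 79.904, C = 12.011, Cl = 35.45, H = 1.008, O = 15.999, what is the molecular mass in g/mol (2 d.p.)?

295.51

Molecular formula: C9H8BrClO4.
M = 1×79.904 + 9×12.011 + 1×35.45 + 8×1.008 + 4×15.999 = 295.51 g/mol.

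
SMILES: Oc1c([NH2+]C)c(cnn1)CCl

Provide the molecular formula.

C6H9ClN3O+

Heavy atoms from the SMILES: 6 C, 1 Cl, 3 N, 1 O.
Implicit hydrogens by atom environment:
  3 × C (aromatic): no H
  2 × N (aromatic): no H
  1 × C: 3 H
  1 × C: 2 H
  1 × C (aromatic): 1 H
  1 × Cl: no H
  1 × N (charge +1): 2 H
  1 × O: 1 H
  Total hydrogens = 9.
Net charge +1.
Molecular formula: C6H9ClN3O+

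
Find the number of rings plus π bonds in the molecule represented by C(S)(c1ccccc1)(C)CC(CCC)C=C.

5

Molecular formula from the SMILES: C15H22S.
DoU = (2C + 2 + N − H − X)/2 = (2·15 + 2 + 0 − 22 − 0)/2 = 10/2 = 5.
(Structurally: 1 ring(s) + 4 π bond(s) = 5.)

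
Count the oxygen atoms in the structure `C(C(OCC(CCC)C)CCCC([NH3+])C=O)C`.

2

The symbol for oxygen appears 2 times in the SMILES.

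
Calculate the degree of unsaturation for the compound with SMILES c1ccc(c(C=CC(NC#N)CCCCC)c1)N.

Molecular formula from the SMILES: C15H21N3.
DoU = (2C + 2 + N − H − X)/2 = (2·15 + 2 + 3 − 21 − 0)/2 = 14/2 = 7.
(Structurally: 1 ring(s) + 6 π bond(s) = 7.)

7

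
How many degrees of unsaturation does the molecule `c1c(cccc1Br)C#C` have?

6

Molecular formula from the SMILES: C8H5Br.
DoU = (2C + 2 + N − H − X)/2 = (2·8 + 2 + 0 − 5 − 1)/2 = 12/2 = 6.
(Structurally: 1 ring(s) + 5 π bond(s) = 6.)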